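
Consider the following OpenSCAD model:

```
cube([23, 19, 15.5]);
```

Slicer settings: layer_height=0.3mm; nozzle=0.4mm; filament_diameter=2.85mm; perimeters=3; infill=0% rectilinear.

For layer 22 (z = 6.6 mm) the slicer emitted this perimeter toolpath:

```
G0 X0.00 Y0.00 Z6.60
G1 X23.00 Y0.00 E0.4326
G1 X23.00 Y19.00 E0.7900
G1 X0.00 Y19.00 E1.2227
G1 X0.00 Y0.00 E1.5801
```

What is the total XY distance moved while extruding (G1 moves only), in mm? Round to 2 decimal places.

Sum the Euclidean lengths of each G1 segment: total = 84.00 mm.

84.00 mm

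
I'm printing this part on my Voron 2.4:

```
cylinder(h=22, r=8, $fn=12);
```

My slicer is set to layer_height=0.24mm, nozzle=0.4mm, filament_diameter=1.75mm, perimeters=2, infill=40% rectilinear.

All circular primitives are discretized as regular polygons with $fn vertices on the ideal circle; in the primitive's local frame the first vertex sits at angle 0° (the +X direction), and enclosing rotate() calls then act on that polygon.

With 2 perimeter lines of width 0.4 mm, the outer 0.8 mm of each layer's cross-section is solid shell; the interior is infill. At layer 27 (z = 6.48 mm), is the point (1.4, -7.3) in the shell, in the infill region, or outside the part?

At z = 6.48 mm: the cylinder: section is a regular 12-gon, circumradius r=8. Overall, the cross-section is a single solid region. The nearest boundary edge runs (-0.00, -8.00)→(4.00, -6.93); distance from the point to it = 0.31 mm. The point is inside the cross-section, 0.31 mm from the nearest boundary — within the 0.8 mm shell band (2 × 0.4).

shell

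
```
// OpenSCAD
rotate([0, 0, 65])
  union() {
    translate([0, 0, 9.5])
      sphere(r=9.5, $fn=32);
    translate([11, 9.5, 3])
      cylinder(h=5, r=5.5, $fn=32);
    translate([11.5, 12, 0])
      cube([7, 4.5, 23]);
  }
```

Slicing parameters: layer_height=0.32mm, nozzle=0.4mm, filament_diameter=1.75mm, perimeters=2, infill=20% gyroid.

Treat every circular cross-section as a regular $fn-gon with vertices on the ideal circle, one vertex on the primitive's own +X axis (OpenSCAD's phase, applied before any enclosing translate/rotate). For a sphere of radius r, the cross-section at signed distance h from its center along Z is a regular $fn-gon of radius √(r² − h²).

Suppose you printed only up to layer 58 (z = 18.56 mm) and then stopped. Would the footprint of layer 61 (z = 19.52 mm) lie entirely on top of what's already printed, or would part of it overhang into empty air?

Compare the two slices. At z = 18.56: the r=9.5 sphere contributes a regular 32-gon of circumradius √(9.5²−9.06²) = 2.858 (area = (32/2)·2.858²·sin(360°/32) = 25.49 mm²); the cylinder at (11, 9.5) does not reach this height (z outside [3, 8]); the cube at (11.5, 12) (footprint 7×4.5) is included at this height (area 31.50 mm²); Merging all regions: the 2 present regions are separate (no shared area or edge), so areas and boundary lengths simply add and each stays a separate island — area = 56.99 mm²; (whole slice rotated 65° about Z — lengths, areas and connectivity unchanged). At z = 19.52: the sphere is absent (|z−center|=10.020 > r=9.5); the cylinder at (11, 9.5) does not reach this height (z outside [3, 8]); the cube at (11.5, 12) is present — its section is the full 7×4.5 rectangle (area 31.50 mm²); Taking the union: only the 7×4.5 cube at (11.5, 12) is present, so the union is just that shape — area = 31.50 mm²; (rotated 65° about Z; rotation is an isometry so areas/perimeters/island counts are preserved). Checking containment: the cross-section at z = 19.52 is a subset of the cross-section at z = 18.56.

entirely on top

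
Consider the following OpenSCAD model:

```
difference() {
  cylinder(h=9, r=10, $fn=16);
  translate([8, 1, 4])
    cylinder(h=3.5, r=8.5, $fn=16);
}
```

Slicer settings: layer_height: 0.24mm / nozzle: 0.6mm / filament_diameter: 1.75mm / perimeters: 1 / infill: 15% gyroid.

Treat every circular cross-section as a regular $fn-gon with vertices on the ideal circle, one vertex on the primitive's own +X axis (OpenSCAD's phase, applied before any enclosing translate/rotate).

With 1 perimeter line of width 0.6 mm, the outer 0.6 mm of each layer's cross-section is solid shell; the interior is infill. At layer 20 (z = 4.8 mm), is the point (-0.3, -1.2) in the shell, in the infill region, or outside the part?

At z = 4.8 mm: the r=10 cylinder gives a regular 16-gon of circumradius 10 (constant along its height); the r=8.5 cylinder at (8, 1) gives a regular 16-gon of circumradius 8.5 (constant along its height); Subtracting the remaining from the first: starting from the r=10 cylinder, the r=8.5 cylinder at (8, 1) partially overlaps it — only the 118.58 mm² overlap (of its 221.19 mm²) is removed, clipping the outline — 1 connected region. Overall, the cross-section is a single solid region. The nearest boundary edge runs (-0.50, 1.00)→(0.15, -2.25); distance from the point to it = 0.23 mm. The point is inside the cross-section, 0.23 mm from the nearest boundary — within the 0.6 mm shell band (1 × 0.6).

shell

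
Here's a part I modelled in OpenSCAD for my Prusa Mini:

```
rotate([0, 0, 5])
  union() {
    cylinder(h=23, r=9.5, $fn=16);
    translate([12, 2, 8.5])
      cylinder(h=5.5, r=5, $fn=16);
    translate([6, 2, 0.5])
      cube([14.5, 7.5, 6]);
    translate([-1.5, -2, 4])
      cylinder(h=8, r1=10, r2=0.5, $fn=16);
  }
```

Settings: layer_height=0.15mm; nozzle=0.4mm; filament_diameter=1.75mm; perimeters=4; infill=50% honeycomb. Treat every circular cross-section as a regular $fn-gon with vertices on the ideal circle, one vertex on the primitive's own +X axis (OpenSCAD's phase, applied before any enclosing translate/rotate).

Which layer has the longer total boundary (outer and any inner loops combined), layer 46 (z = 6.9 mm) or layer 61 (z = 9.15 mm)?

layer 61 (z = 9.15 mm)

Layer 46 (z = 6.9): the cylinder: section is a regular 16-gon, circumradius r=9.5 (perimeter = 2·16·9.500·sin(180°/16) = 59.31 mm); the cylinder at (12, 2) is absent (z outside [8.5, 14]); the cube at (6, 2) is absent (z outside [0.5, 6.5]); the cone at (-1.5, -2) (r1=10→r2=0.5) has section circumradius 6.556 here — a regular 16-gon (perimeter = 2·16·6.556·sin(180°/16) = 40.93 mm); Combining (union): the cone at (-1.5, -2) lies entirely inside the r=9.5 cylinder, so the union is just the r=9.5 cylinder — boundary = 59.31 mm; (whole slice rotated 5° about Z — lengths, areas and connectivity unchanged). So its perimeter = 59.31 mm. Layer 61 (z = 9.15): the r=9.5 cylinder contributes a regular 16-gon of circumradius 9.5 (perimeter = 2·16·9.500·sin(180°/16) = 59.31 mm); the r=5 cylinder at (12, 2) gives a regular 16-gon of circumradius 5 (constant along its height) (perimeter = 2·16·5.000·sin(180°/16) = 31.21 mm); the cube at (6, 2) is not intersected at this z (z outside [0.5, 6.5]); the cone at (-1.5, -2) contributes a regular 16-gon of circumradius 3.884 (interpolated between r1=10 and r2=0.5 at t=0.644) (perimeter = 2·16·3.884·sin(180°/16) = 24.25 mm); Merging all regions: the regions partially overlap (shared area 56.52 mm²), so the edge portions inside another operand are dropped and the merged outline is re-measured after clipping — boundary = 75.67 mm; (whole slice rotated 5° about Z — lengths, areas and connectivity unchanged). So its perimeter = 75.67 mm. Layer 61 is larger (75.67 vs 59.31 mm).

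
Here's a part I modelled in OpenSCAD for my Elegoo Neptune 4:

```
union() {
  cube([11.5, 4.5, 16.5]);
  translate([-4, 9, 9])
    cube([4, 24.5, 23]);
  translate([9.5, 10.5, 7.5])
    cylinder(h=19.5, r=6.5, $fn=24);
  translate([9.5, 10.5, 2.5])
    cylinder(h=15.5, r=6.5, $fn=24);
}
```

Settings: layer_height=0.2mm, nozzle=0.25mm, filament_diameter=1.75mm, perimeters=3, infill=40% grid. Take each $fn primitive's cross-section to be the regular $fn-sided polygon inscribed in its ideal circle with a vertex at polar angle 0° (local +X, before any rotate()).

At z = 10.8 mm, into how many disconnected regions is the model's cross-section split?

At z = 10.8 mm: the cube is present — its section is the full 11.5×4.5 rectangle; the cube at (-4, 9) is present — its section is the full 4×24.5 rectangle; the cylinder at (9.5, 10.5): section is a regular 24-gon, circumradius r=6.5; the r=6.5 cylinder at (9.5, 10.5) gives a regular 24-gon of circumradius 6.5 (constant along its height); Taking the union: the regions partially overlap (shared area 132.69 mm²), so overlapping operands fuse into one piece — 2 connected regions. The result has 2 disconnected regions.

2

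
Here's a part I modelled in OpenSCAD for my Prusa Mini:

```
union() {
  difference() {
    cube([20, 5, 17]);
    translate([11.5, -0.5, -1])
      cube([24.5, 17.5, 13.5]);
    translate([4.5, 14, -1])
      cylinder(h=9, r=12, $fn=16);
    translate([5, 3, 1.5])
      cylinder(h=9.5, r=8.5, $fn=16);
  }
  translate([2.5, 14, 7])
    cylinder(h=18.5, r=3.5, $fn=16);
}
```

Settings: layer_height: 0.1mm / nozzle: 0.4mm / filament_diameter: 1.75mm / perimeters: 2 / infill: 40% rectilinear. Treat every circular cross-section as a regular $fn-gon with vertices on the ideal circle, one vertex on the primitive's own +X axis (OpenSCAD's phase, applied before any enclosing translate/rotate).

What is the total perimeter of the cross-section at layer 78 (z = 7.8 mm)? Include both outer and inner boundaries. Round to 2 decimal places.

21.85 mm

At z = 7.8 mm: the 20×5 cube contributes its full rectangle (perimeter 50.00 mm); the cube at (11.5, -0.5) is present — its section is the full 24.5×17.5 rectangle (perimeter 84.00 mm); the cylinder at (4.5, 14): section is a regular 16-gon, circumradius r=12 (perimeter = 2·16·12.000·sin(180°/16) = 74.91 mm); the r=8.5 cylinder at (5, 3) contributes a regular 16-gon of circumradius 8.5 (perimeter = 2·16·8.500·sin(180°/16) = 53.06 mm); Subtracting the remaining from the first: starting from the 20×5 cube, the 24.5×17.5 cube at (11.5, -0.5) partially overlaps it — only the 42.50 mm² overlap (of its 428.75 mm²) is removed, clipping the outline; the r=12 cylinder at (4.5, 14) partially overlaps it — only the 26.25 mm² overlap (of its 440.85 mm²) is removed, clipping the outline; the r=8.5 cylinder at (5, 3) covers all of what remains (removes everything) — nothing remains; the r=3.5 cylinder at (2.5, 14) contributes a regular 16-gon of circumradius 3.5 (perimeter = 2·16·3.500·sin(180°/16) = 21.85 mm); Combining (union): only the r=3.5 cylinder at (2.5, 14) is present, so the union is just that shape — boundary = 21.85 mm. Overall, the cross-section is a single solid region. Total boundary length (outer) = 21.85 mm.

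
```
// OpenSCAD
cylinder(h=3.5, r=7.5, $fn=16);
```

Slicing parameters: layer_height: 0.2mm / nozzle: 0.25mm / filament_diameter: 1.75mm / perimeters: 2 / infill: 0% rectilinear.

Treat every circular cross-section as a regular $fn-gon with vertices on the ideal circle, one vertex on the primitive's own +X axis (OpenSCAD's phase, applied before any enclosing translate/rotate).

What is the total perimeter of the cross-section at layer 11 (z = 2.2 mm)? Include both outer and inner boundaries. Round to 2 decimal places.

At z = 2.2 mm: the r=7.5 cylinder contributes a regular 16-gon of circumradius 7.5 (perimeter = 2·16·7.500·sin(180°/16) = 46.82 mm). Overall, the cross-section is a single solid region. Total boundary length (outer) = 46.82 mm.

46.82 mm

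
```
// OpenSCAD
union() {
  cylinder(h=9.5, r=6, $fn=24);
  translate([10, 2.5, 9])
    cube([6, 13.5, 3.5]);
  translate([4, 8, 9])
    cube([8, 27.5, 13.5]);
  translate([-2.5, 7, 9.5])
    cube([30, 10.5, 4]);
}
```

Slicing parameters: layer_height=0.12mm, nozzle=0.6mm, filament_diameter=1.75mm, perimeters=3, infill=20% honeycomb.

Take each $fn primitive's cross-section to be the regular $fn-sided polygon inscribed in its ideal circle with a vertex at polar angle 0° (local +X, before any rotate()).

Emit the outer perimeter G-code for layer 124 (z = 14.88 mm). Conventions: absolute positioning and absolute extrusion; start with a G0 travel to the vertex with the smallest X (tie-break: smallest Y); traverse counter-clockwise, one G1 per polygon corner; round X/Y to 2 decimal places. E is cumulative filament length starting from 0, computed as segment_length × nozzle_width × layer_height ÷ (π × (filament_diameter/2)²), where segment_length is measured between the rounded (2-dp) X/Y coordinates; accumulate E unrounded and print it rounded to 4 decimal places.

At z = 14.88 mm: the cylinder is absent (z outside [0, 9.5]); the cube at (10, 2.5) is not intersected at this z (z outside [9, 12.5]); the 8×27.5 cube at (4, 8) contributes its full rectangle; the cube at (-2.5, 7) is absent (z outside [9.5, 13.5]); Merging all regions: only the 8×27.5 cube at (4, 8) is present, so the union is just that shape — 1 connected region. The outline is a single polygon with 4 vertices. Extrusion per mm of travel: 0.6 × 0.12 / (π × 0.875²) = 0.029934. Accumulating E over each segment gives final E = 2.1253.

G0 X4.00 Y8.00 Z14.88
G1 X12.00 Y8.00 E0.2395
G1 X12.00 Y35.50 E1.0627
G1 X4.00 Y35.50 E1.3021
G1 X4.00 Y8.00 E2.1253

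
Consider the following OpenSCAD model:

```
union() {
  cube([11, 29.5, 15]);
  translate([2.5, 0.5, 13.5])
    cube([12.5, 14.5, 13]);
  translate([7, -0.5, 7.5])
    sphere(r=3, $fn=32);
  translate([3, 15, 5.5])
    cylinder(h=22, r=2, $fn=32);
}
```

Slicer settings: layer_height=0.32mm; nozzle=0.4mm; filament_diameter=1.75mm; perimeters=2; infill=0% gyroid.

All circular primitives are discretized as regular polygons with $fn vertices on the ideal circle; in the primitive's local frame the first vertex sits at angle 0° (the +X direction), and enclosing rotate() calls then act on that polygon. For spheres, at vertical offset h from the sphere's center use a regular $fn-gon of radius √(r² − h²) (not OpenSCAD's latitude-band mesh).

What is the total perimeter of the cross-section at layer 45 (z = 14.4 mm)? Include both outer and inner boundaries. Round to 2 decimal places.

At z = 14.4 mm: the 11×29.5 cube contributes its full rectangle (perimeter 81.00 mm); the 12.5×14.5 cube at (2.5, 0.5) contributes its full rectangle (perimeter 54.00 mm); the sphere at (7, -0.5) is not intersected at this z (|z−center|=6.900 > r=3); the r=2 cylinder at (3, 15) contributes a regular 32-gon of circumradius 2 (perimeter = 2·32·2.000·sin(180°/32) = 12.55 mm); Merging all regions: the regions partially overlap (shared area 135.74 mm²), so the edge portions inside another operand are dropped and the merged outline is re-measured after clipping — boundary = 89.00 mm. Overall, the cross-section is a single solid region. Total boundary length (outer) = 89.00 mm.

89.00 mm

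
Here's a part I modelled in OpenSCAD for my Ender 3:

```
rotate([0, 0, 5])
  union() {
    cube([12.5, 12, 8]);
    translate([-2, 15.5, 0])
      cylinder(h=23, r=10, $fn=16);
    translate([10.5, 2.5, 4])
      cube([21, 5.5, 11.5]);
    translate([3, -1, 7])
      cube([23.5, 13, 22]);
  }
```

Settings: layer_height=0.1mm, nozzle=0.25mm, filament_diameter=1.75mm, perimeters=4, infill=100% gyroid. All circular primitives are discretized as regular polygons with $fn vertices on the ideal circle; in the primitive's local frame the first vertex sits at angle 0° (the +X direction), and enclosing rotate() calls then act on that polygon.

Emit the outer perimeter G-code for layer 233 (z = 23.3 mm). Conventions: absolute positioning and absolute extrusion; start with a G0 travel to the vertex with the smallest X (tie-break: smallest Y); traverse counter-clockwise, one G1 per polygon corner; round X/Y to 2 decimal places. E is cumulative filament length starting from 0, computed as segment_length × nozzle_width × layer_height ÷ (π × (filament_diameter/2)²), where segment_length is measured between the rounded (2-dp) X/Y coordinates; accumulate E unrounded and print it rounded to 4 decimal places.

G0 X1.94 Y12.22 Z23.30
G1 X3.08 Y-0.73 E0.1351
G1 X26.49 Y1.31 E0.3794
G1 X25.35 Y14.26 E0.5145
G1 X1.94 Y12.22 E0.7587

At z = 23.3 mm: the cube is absent (z outside [0, 8]); the cylinder at (-2, 15.5) is not intersected at this z (z outside [0, 23]); the cube at (10.5, 2.5) is not intersected at this z (z outside [4, 15.5]); the cube at (3, -1) (footprint 23.5×13) is included at this height; Taking the union: only the 23.5×13 cube at (3, -1) is present, so the union is just that shape — 1 connected region; (whole slice rotated 5° about Z — lengths, areas and connectivity unchanged). The outline is a single polygon with 4 vertices. Extrusion per mm of travel: 0.25 × 0.1 / (π × 0.875²) = 0.010394. Accumulating E over each segment gives final E = 0.7587.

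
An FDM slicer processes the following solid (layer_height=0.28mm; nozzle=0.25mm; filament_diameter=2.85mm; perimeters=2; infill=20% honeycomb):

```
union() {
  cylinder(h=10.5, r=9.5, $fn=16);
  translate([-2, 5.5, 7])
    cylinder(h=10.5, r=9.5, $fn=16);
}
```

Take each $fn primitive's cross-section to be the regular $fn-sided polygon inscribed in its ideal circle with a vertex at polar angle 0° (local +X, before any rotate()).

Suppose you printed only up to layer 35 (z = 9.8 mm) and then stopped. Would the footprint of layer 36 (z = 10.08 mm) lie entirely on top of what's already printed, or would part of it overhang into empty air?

Compare the two slices. At z = 9.8: the r=9.5 cylinder gives a regular 16-gon of circumradius 9.5 (constant along its height) (area = (16/2)·9.500²·sin(360°/16) = 276.30 mm²); the cylinder at (-2, 5.5): section is a regular 16-gon, circumradius r=9.5 (area = (16/2)·9.500²·sin(360°/16) = 276.30 mm²); Merging all regions: the regions partially overlap — summed areas 552.59 mm² minus the doubly-counted overlap 168.44 mm² gives 384.15 mm² — area = 384.15 mm². At z = 10.08: the r=9.5 cylinder contributes a regular 16-gon of circumradius 9.5 (area = (16/2)·9.500²·sin(360°/16) = 276.30 mm²); the cylinder at (-2, 5.5): section is a regular 16-gon, circumradius r=9.5 (area = (16/2)·9.500²·sin(360°/16) = 276.30 mm²); Combining (union): the regions partially overlap — summed areas 552.59 mm² minus the doubly-counted overlap 168.44 mm² gives 384.15 mm² — area = 384.15 mm². Checking containment: the cross-section at z = 10.08 is a subset of the cross-section at z = 9.8.

entirely on top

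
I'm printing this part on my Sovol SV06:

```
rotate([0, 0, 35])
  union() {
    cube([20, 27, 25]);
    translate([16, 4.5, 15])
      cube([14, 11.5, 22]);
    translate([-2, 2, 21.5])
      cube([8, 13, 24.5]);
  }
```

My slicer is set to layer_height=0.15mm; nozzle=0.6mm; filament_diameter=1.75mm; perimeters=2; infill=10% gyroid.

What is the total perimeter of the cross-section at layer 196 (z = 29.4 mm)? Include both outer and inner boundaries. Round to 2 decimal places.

93.00 mm

At z = 29.4 mm: the cube is absent (z outside [0, 25]); the 14×11.5 cube at (16, 4.5) contributes its full rectangle (perimeter 51.00 mm); the cube at (-2, 2) is present — its section is the full 8×13 rectangle (perimeter 42.00 mm); Taking the union: the 2 present regions are separate (no shared area or edge), so areas and boundary lengths simply add and each stays a separate island — boundary = 93.00 mm; (rotated 35° about Z; rotation is an isometry so areas/perimeters/island counts are preserved). Overall, the cross-section has 2 separate islands. Total boundary length (outer) = 93.00 mm.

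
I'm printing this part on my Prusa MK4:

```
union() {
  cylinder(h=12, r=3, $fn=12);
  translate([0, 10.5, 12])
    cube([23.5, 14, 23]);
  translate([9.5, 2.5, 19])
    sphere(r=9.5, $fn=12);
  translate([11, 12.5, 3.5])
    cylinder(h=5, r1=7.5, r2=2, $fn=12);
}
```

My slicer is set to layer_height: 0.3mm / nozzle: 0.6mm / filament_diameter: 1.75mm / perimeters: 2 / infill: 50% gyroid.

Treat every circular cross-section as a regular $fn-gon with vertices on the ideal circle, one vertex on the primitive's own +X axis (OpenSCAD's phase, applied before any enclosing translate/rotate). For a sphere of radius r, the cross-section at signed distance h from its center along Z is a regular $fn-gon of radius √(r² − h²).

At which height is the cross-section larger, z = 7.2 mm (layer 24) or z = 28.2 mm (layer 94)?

Layer 24 (z = 7.2): the cylinder: section is a regular 12-gon, circumradius r=3 (area = (12/2)·3.000²·sin(360°/12) = 27.00 mm²); the cube at (0, 10.5) is not intersected at this z (z outside [12, 35]); the sphere at (9.5, 2.5) does not reach this height (|z−center|=11.800 > r=9.5); the cone at (11, 12.5) contributes a regular 12-gon of circumradius 3.430 (interpolated between r1=7.5 and r2=2 at t=0.740) (area = (12/2)·3.430²·sin(360°/12) = 35.29 mm²); Merging all regions: the 2 present regions are separate (no shared area or edge), so areas and boundary lengths simply add and each stays a separate island — area = 62.29 mm². So its area = 62.29 mm². Layer 94 (z = 28.2): the cylinder does not reach this height (z outside [0, 12]); the cube at (0, 10.5) (footprint 23.5×14) is included at this height (area 329.00 mm²); the r=9.5 sphere at (9.5, 2.5) slices to a regular 12-gon of circumradius 2.369 (√(r²−h²) with h=9.2 from center) (area = (12/2)·2.369²·sin(360°/12) = 16.83 mm²); the cone at (11, 12.5) is absent (z outside [3.5, 8.5]); Taking the union: the 2 present regions are separate (no shared area or edge), so areas and boundary lengths simply add and each stays a separate island — area = 345.83 mm². So its area = 345.83 mm². Layer 94 is larger (345.83 vs 62.29 mm²).

layer 94 (z = 28.2 mm)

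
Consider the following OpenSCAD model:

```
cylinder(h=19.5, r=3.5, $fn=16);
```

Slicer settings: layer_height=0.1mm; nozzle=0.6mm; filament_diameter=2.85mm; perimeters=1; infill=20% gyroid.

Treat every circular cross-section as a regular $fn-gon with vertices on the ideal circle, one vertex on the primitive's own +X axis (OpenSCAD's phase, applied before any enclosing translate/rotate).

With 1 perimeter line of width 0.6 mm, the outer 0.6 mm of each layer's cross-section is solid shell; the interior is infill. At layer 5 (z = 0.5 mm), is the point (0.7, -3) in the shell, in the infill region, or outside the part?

At z = 0.5 mm: the cylinder: section is a regular 16-gon, circumradius r=3.5. Overall, the cross-section is a single solid region. The nearest boundary edge runs (-0.00, -3.50)→(1.34, -3.23); distance from the point to it = 0.35 mm. The point is inside the cross-section, 0.35 mm from the nearest boundary — within the 0.6 mm shell band (1 × 0.6).

shell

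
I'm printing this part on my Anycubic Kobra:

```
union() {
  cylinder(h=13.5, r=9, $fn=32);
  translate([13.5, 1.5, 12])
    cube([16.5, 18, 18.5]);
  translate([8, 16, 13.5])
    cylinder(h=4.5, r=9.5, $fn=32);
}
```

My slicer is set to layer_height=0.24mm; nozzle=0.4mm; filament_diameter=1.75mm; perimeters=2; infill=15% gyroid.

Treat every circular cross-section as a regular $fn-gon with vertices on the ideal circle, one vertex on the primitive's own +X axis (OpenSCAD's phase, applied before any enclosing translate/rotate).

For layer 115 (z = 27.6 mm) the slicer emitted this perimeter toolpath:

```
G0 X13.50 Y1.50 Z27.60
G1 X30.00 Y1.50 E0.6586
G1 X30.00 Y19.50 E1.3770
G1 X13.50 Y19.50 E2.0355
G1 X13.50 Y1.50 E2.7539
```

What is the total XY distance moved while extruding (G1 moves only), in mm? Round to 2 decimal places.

Sum the Euclidean lengths of each G1 segment: total = 69.00 mm.

69.00 mm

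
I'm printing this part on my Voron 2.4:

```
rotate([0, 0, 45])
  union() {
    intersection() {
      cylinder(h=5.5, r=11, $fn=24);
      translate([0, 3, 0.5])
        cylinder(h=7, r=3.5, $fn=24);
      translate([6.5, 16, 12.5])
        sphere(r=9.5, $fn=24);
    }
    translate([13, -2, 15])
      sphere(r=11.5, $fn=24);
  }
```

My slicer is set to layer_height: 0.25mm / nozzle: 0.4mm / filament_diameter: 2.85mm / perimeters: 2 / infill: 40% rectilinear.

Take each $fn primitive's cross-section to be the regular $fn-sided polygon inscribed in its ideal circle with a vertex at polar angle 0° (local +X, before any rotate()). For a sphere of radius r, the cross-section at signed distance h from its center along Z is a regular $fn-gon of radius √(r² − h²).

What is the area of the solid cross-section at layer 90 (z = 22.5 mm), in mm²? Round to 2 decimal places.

236.04 mm²

At z = 22.5 mm: the cylinder is not intersected at this z (z outside [0, 5.5]); the cylinder at (0, 3) is absent (z outside [0.5, 7.5]); the sphere at (6.5, 16) is absent (|z−center|=10.000 > r=9.5); Taking the intersection: at least one operand is absent at this height, so nothing remains; the r=11.5 sphere at (13, -2) contributes a regular 24-gon of circumradius √(11.5²−7.5²) = 8.718 (area = (24/2)·8.718²·sin(360°/24) = 236.04 mm²); Combining (union): only the r=11.5 sphere at (13, -2) is present, so the union is just that shape — area = 236.04 mm²; (whole slice rotated 45° about Z — lengths, areas and connectivity unchanged). Overall, the cross-section is a single solid region. Net area = 236.04 mm².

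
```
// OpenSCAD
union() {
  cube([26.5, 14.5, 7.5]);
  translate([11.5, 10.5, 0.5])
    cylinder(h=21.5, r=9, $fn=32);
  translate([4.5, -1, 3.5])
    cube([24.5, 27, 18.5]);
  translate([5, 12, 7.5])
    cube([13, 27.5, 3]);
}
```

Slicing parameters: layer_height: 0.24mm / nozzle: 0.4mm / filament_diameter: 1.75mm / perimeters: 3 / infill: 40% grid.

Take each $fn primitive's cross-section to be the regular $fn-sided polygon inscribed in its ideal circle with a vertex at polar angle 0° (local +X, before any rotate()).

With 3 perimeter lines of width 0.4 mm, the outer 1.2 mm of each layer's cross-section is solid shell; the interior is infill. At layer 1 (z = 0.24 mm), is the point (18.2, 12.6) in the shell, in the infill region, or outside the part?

At z = 0.24 mm: the cube (footprint 26.5×14.5) is included at this height; the cylinder at (11.5, 10.5) does not reach this height (z outside [0.5, 22]); the cube at (4.5, -1) is absent (z outside [3.5, 22]); the cube at (5, 12) does not reach this height (z outside [7.5, 10.5]); Combining (union): only the 26.5×14.5 cube is present, so the union is just that shape — 1 connected region. Overall, the cross-section is a single solid region. The nearest boundary edge runs (26.50, 14.50)→(0.00, 14.50); distance from the point to it = 1.90 mm. The point is inside the cross-section and 1.90 mm from the nearest boundary — more than the 1.2 mm shell width (3 × 0.4), so it's in the infill interior.

infill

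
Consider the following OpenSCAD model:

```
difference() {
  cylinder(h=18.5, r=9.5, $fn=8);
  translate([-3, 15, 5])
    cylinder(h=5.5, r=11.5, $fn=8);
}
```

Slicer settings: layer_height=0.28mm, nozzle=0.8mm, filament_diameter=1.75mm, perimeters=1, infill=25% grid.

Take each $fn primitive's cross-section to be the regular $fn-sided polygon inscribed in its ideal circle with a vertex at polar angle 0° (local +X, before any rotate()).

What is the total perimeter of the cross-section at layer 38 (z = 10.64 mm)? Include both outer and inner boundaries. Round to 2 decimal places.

58.17 mm

At z = 10.64 mm: the r=9.5 cylinder contributes a regular 8-gon of circumradius 9.5 (perimeter = 2·8·9.500·sin(180°/8) = 58.17 mm); the cylinder at (-3, 15) does not reach this height (z outside [5, 10.5]); Subtracting the remaining from the first: none of the subtracted shapes is present at this height, so the r=9.5 cylinder is unchanged — boundary = 58.17 mm. Overall, the cross-section is a single solid region. Total boundary length (outer) = 58.17 mm.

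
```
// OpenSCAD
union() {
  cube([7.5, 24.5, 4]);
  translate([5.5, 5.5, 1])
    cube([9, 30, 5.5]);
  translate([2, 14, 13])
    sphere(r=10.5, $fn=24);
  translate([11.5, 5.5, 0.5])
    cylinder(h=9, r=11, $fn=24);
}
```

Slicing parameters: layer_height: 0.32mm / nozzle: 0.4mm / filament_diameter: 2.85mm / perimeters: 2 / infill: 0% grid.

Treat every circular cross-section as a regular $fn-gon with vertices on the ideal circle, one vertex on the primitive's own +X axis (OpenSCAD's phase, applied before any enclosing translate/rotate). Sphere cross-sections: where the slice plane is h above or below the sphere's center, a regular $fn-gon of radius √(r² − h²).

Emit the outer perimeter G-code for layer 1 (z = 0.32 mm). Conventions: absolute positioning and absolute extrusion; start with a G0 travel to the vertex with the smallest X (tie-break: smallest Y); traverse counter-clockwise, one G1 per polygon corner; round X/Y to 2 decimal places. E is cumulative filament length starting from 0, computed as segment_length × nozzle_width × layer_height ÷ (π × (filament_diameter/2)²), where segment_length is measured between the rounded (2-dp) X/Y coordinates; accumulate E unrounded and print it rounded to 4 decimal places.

G0 X0.00 Y0.00 Z0.32
G1 X7.50 Y0.00 E0.1505
G1 X7.50 Y24.50 E0.6421
G1 X0.00 Y24.50 E0.7926
G1 X0.00 Y0.00 E1.2841

At z = 0.32 mm: the cube (footprint 7.5×24.5) is included at this height; the cube at (5.5, 5.5) is not intersected at this z (z outside [1, 6.5]); the sphere at (2, 14) does not reach this height (|z−center|=12.680 > r=10.5); the cylinder at (11.5, 5.5) does not reach this height (z outside [0.5, 9.5]); Combining (union): only the 7.5×24.5 cube is present, so the union is just that shape — 1 connected region. The outline is a single polygon with 4 vertices. Extrusion per mm of travel: 0.4 × 0.32 / (π × 1.425²) = 0.020065. Accumulating E over each segment gives final E = 1.2841.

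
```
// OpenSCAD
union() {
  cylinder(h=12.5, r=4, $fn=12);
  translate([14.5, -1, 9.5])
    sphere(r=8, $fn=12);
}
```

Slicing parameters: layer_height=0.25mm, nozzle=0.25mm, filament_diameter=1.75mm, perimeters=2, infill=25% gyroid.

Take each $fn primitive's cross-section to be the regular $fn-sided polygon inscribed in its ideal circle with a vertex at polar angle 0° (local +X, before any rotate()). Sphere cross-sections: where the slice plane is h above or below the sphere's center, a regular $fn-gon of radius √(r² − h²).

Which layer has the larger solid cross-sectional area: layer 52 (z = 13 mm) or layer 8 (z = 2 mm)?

layer 52 (z = 13 mm)

Layer 52 (z = 13): the cylinder is absent (z outside [0, 12.5]); the r=8 sphere at (14.5, -1) slices to a regular 12-gon of circumradius 7.194 (√(r²−h²) with h=3.5 from center) (area = (12/2)·7.194²·sin(360°/12) = 155.25 mm²); Combining (union): only the r=8 sphere at (14.5, -1) is present, so the union is just that shape — area = 155.25 mm². So its area = 155.25 mm². Layer 8 (z = 2): the cylinder: section is a regular 12-gon, circumradius r=4 (area = (12/2)·4.000²·sin(360°/12) = 48.00 mm²); the r=8 sphere at (14.5, -1) slices to a regular 12-gon of circumradius 2.784 (√(r²−h²) with h=7.5 from center) (area = (12/2)·2.784²·sin(360°/12) = 23.25 mm²); Combining (union): the 2 present regions are separate (no shared area or edge), so areas and boundary lengths simply add and each stays a separate island — area = 71.25 mm². So its area = 71.25 mm². Layer 52 is larger (155.25 vs 71.25 mm²).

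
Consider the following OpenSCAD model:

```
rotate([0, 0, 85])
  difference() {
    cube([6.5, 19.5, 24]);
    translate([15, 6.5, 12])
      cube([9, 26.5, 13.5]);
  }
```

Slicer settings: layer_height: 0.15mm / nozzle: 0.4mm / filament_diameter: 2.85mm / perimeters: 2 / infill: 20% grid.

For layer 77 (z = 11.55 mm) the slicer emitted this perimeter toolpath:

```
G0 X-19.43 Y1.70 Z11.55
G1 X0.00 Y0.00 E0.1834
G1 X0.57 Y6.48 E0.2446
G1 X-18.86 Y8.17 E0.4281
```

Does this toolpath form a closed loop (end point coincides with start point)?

no

Start point (G0): (-19.43, 1.70). End point (last G1): the path does not return to the start — open.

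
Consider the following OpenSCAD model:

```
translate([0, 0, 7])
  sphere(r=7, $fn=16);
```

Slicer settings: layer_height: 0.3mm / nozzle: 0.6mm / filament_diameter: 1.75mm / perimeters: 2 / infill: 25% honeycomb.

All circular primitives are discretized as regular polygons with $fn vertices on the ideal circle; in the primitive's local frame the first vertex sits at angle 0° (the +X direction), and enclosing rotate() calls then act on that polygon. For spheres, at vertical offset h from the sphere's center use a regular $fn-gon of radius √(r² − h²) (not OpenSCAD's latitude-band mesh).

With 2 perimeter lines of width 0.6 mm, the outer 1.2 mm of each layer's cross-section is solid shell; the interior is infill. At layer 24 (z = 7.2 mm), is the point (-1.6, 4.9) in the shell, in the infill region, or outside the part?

At z = 7.2 mm: the r=7 sphere slices to a regular 16-gon of circumradius 6.997 (√(r²−h²) with h=0.2 from center). Overall, the cross-section is a single solid region. The nearest boundary edge runs (0.00, 7.00)→(-2.68, 6.46); distance from the point to it = 1.74 mm. The point is inside the cross-section and 1.74 mm from the nearest boundary — more than the 1.2 mm shell width (2 × 0.6), so it's in the infill interior.

infill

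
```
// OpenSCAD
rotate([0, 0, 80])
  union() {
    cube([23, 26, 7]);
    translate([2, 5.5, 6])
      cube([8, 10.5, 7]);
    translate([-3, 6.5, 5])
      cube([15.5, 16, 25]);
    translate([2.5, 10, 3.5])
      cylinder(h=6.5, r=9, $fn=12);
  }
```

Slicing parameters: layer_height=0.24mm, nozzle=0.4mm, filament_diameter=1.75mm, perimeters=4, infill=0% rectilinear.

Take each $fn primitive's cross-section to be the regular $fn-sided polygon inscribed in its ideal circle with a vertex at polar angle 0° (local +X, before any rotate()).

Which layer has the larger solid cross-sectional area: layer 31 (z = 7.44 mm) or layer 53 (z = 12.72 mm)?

Layer 31 (z = 7.44): the cube is not intersected at this z (z outside [0, 7]); the cube at (2, 5.5) is present — its section is the full 8×10.5 rectangle (area 84.00 mm²); the cube at (-3, 6.5) is present — its section is the full 15.5×16 rectangle (area 248.00 mm²); the cylinder at (2.5, 10): section is a regular 12-gon, circumradius r=9 (area = (12/2)·9.000²·sin(360°/12) = 243.00 mm²); Taking the union: the regions partially overlap — summed areas 575.00 mm² minus the doubly-counted overlap 238.94 mm² gives 336.06 mm² — area = 336.06 mm²; (rotated 80° about Z; rotation is an isometry so areas/perimeters/island counts are preserved). So its area = 336.06 mm². Layer 53 (z = 12.72): the cube is absent (z outside [0, 7]); the cube at (2, 5.5) is present — its section is the full 8×10.5 rectangle (area 84.00 mm²); the cube at (-3, 6.5) is present — its section is the full 15.5×16 rectangle (area 248.00 mm²); the cylinder at (2.5, 10) does not reach this height (z outside [3.5, 10]); Combining (union): the regions partially overlap — summed areas 332.00 mm² minus the doubly-counted overlap 76.00 mm² gives 256.00 mm² — area = 256.00 mm²; (whole slice rotated 80° about Z — lengths, areas and connectivity unchanged). So its area = 256.00 mm². Layer 31 is larger (336.06 vs 256.00 mm²).

layer 31 (z = 7.44 mm)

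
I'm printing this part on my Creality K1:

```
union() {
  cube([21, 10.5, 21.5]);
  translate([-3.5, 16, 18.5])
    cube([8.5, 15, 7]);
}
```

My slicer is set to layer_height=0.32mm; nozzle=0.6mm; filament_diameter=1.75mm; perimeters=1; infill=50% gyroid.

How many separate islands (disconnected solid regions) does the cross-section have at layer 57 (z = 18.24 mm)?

1

At z = 18.24 mm: the cube is present — its section is the full 21×10.5 rectangle; the cube at (-3.5, 16) does not reach this height (z outside [18.5, 25.5]); Combining (union): only the 21×10.5 cube is present, so the union is just that shape — 1 connected region. Overall, the cross-section is a single solid region. Island count = 1.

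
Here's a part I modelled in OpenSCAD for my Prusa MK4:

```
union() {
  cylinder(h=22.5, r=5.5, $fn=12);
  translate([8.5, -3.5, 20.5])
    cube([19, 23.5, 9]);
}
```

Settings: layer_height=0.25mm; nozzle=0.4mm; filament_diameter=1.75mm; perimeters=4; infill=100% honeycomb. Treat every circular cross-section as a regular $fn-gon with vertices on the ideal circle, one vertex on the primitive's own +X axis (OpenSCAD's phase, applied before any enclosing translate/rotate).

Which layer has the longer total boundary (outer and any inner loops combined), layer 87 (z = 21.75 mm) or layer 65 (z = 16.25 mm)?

Layer 87 (z = 21.75): the cylinder: section is a regular 12-gon, circumradius r=5.5 (perimeter = 2·12·5.500·sin(180°/12) = 34.16 mm); the 19×23.5 cube at (8.5, -3.5) contributes its full rectangle (perimeter 85.00 mm); Merging all regions: the 2 present regions are separate (no shared area or edge), so areas and boundary lengths simply add and each stays a separate island — boundary = 119.16 mm. So its perimeter = 119.16 mm. Layer 65 (z = 16.25): the r=5.5 cylinder contributes a regular 12-gon of circumradius 5.5 (perimeter = 2·12·5.500·sin(180°/12) = 34.16 mm); the cube at (8.5, -3.5) does not reach this height (z outside [20.5, 29.5]); Combining (union): only the r=5.5 cylinder is present, so the union is just that shape — boundary = 34.16 mm. So its perimeter = 34.16 mm. Layer 87 is larger (119.16 vs 34.16 mm).

layer 87 (z = 21.75 mm)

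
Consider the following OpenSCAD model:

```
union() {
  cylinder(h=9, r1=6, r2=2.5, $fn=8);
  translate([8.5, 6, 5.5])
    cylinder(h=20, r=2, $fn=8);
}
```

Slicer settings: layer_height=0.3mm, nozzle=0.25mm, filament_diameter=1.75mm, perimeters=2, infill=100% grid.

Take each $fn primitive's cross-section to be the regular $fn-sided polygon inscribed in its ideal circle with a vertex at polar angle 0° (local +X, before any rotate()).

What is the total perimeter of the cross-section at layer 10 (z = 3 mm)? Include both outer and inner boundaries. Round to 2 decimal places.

29.59 mm

At z = 3 mm: the cone (r1=6→r2=2.5) has section circumradius 4.833 here — a regular 8-gon (perimeter = 2·8·4.833·sin(180°/8) = 29.59 mm); the cylinder at (8.5, 6) does not reach this height (z outside [5.5, 25.5]); Combining (union): only the cone is present, so the union is just that shape — boundary = 29.59 mm. Overall, the cross-section is a single solid region. Total boundary length (outer) = 29.59 mm.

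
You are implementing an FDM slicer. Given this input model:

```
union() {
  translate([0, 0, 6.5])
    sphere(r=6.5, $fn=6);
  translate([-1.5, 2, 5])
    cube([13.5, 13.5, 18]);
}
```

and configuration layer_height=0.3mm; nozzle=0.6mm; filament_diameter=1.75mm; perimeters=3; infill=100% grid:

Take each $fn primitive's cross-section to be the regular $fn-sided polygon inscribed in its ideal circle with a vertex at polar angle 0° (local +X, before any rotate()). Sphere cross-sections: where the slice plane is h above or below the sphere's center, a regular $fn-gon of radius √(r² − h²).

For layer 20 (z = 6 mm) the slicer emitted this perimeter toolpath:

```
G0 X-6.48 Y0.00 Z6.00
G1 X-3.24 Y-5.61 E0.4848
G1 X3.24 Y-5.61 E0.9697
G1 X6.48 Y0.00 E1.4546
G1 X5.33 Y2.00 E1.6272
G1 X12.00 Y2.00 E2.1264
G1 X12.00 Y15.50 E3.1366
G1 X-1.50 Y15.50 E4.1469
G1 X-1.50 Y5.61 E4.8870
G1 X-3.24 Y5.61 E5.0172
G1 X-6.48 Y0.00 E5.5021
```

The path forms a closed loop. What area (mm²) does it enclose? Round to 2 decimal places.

270.44 mm²

Apply the shoelace formula to the sequence of (X, Y) vertices; enclosed area = 270.44 mm².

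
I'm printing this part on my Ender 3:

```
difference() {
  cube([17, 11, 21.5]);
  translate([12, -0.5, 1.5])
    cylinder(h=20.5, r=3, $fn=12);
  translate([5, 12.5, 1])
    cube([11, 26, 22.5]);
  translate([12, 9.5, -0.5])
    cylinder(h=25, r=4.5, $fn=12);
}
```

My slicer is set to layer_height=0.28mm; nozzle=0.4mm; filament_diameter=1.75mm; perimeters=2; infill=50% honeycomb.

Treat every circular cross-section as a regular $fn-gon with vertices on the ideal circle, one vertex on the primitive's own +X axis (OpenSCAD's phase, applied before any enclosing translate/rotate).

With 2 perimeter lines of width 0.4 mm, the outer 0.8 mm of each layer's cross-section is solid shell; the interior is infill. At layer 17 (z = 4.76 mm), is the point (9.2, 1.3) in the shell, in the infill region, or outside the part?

At z = 4.76 mm: the cube is present — its section is the full 17×11 rectangle; the r=3 cylinder at (12, -0.5) gives a regular 12-gon of circumradius 3 (constant along its height); the cube at (5, 12.5) is present — its section is the full 11×26 rectangle; the cylinder at (12, 9.5): section is a regular 12-gon, circumradius r=4.5; Subtracting the remaining from the first: starting from the 17×11 cube, the r=3 cylinder at (12, -0.5) partially overlaps it — only the 10.57 mm² overlap (of its 27.00 mm²) is removed, clipping the outline; the 11×26 cube at (5, 12.5) misses the remaining region (no effect); the r=4.5 cylinder at (12, 9.5) partially overlaps it — only the 43.27 mm² overlap (of its 60.75 mm²) is removed, clipping the outline — 1 connected region. Overall, the cross-section is a single solid region. The nearest boundary edge runs (10.50, 2.10)→(9.40, 1.00); distance from the point to it = 0.35 mm. The point is inside the cross-section, 0.35 mm from the nearest boundary — within the 0.8 mm shell band (2 × 0.4).

shell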